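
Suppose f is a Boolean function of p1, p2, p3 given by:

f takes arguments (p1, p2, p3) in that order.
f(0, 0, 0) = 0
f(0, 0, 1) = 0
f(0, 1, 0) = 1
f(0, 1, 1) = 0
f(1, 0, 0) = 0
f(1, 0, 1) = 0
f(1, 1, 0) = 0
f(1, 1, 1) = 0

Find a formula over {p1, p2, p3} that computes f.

f(p1, p2, p3) = (not p1 and p2) and not p3

f is 1 on exactly one input, (0,1,0), whose minterm is ¬p1·p2·¬p3. So f is just that conjunction.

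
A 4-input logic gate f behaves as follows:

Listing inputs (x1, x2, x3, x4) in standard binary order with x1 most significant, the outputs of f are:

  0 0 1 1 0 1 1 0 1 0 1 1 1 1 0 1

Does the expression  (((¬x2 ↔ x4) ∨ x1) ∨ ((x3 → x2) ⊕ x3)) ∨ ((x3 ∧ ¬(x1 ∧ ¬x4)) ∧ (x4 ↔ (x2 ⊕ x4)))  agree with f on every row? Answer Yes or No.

Test each input against both f and the formula:
  x1=0, x2=0, x3=0, x4=0: formula gives 1, but f = 0 ✗
Since they disagree at (0,0,0,0), the expression is not a correct formula for f.

No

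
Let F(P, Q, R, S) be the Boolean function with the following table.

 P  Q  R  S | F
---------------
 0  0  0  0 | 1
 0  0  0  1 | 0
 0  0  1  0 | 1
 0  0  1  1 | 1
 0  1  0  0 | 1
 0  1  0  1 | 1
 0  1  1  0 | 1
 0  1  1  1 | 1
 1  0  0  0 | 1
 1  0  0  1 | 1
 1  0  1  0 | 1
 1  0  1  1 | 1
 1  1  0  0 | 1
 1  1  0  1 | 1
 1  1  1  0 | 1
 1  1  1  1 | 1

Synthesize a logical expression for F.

F(P, Q, R, S) = ~(((~P & ~Q) & ~R) & S)

F is 0 on exactly one input, (0,0,0,1), whose minterm is ¬P·¬Q·¬R·S. So F is the negation of that single conjunction.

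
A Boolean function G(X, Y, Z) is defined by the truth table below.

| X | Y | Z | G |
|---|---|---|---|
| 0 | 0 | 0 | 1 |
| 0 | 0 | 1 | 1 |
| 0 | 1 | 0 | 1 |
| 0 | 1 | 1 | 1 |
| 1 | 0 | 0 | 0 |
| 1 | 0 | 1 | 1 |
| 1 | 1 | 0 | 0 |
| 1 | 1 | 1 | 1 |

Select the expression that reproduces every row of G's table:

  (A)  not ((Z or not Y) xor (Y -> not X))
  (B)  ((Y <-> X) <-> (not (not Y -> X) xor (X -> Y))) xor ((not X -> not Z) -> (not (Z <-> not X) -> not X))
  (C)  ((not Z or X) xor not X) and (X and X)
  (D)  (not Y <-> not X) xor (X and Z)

(A) disagrees with G on (0,1,0) (formula → 0, table → 1); rule it out.
(C) disagrees with G on (0,0,0) (formula → 0, table → 1); rule it out.
(D) disagrees with G on (0,1,0) (formula → 0, table → 1); rule it out.
(B) is the remaining candidate, and it agrees with G on all 8 inputs.

B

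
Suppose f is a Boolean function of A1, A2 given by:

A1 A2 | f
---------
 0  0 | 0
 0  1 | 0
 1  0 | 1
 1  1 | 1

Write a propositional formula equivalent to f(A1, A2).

The output simply equals A1.

f(A1, A2) = A1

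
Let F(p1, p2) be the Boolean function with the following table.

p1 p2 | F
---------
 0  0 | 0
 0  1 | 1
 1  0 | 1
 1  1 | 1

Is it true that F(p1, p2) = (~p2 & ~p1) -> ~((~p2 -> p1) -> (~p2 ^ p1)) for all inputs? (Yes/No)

Yes

Evaluate (~p2 & ~p1) -> ~((~p2 -> p1) -> (~p2 ^ p1)) on each row and compare to F:
  p1=0, p2=0: formula gives 0, F = 0 ✓
  p1=0, p2=1: formula gives 1, F = 1 ✓
  p1=1, p2=0: formula gives 1, F = 1 ✓
  p1=1, p2=1: formula gives 1, F = 1 ✓
Every row agrees, so the formula is equivalent.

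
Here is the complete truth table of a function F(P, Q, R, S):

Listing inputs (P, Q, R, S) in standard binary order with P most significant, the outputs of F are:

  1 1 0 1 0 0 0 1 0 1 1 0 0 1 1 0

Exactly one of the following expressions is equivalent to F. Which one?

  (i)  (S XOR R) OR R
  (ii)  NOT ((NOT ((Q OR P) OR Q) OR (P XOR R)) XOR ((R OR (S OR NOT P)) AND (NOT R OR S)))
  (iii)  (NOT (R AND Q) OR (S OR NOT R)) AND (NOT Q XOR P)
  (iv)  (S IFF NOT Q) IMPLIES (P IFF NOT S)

ii

(i) fails at (0,0,0,0): the formula yields 0, F is 1.
(iii) fails at (0,0,1,0): the formula yields 1, F is 0.
(iv) fails at (0,0,1,0): the formula yields 1, F is 0.
That leaves (ii). Evaluating it on every row reproduces the table of F exactly.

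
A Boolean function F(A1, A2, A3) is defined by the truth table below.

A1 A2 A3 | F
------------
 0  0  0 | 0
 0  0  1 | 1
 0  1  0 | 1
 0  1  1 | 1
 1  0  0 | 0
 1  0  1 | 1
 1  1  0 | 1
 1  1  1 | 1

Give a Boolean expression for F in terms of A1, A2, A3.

There are just 2 zero rows: (0,0,0), (1,0,0). Their minterms are ¬A1·¬A2·¬A3, A1·¬A2·¬A3; the OR of those covers precisely the 0-outputs, and negating it yields F.

F(A1, A2, A3) = (((A1' · A2') · A3') + ((A1 · A2') · A3'))'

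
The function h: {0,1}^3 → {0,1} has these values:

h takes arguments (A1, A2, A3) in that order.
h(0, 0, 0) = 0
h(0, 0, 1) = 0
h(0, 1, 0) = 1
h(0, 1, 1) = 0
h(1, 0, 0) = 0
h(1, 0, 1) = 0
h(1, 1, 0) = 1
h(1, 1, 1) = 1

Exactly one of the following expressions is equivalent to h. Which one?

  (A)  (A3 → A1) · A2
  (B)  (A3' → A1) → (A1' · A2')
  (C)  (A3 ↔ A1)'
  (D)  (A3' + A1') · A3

A

(B) fails at (0,0,0): the formula yields 1, h is 0.
(C) fails at (0,0,1): the formula yields 1, h is 0.
(D) fails at (0,0,1): the formula yields 1, h is 0.
(A) is the remaining candidate, and it agrees with h on all 8 inputs.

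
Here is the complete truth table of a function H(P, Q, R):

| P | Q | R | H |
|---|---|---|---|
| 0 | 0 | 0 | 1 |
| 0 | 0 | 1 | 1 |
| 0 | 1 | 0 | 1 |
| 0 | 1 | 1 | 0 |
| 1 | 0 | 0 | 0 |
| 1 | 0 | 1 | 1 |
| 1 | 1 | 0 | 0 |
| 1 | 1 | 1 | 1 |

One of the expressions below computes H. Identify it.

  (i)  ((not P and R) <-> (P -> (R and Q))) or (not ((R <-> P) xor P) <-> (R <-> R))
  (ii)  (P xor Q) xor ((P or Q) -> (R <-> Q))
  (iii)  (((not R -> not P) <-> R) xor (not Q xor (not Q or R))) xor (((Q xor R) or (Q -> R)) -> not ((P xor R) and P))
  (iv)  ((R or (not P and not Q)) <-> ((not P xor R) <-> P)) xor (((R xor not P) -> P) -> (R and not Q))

(i) fails at (0,0,0): the formula yields 0, H is 1.
(iii) fails at (0,0,1): the formula yields 0, H is 1.
(iv) fails at (0,0,1): the formula yields 0, H is 1.
That leaves (ii). Evaluating it on every row reproduces the table of H exactly.

ii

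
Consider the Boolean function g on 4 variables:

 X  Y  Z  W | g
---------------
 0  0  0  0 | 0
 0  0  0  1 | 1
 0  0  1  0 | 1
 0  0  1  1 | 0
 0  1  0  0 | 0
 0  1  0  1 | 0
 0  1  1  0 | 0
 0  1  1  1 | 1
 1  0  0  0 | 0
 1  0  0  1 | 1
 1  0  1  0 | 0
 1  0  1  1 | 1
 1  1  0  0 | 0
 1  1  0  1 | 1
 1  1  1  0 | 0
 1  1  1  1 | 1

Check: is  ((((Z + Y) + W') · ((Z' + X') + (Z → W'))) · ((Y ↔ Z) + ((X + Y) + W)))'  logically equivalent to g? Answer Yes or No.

No

Test each input against both g and the formula:
  X=0, Y=0, Z=0, W=0: formula gives 0, g = 0 ✓
  X=0, Y=0, Z=0, W=1: formula gives 1, g = 1 ✓
  X=0, Y=0, Z=1, W=0: formula gives 1, g = 1 ✓
  X=0, Y=0, Z=1, W=1: formula gives 0, g = 0 ✓
  …
  X=0, Y=1, Z=1, W=1: formula gives 0, but g = 1 ✗
A single disagreement suffices: at (0,1,1,1) they differ, so the formula does not compute g.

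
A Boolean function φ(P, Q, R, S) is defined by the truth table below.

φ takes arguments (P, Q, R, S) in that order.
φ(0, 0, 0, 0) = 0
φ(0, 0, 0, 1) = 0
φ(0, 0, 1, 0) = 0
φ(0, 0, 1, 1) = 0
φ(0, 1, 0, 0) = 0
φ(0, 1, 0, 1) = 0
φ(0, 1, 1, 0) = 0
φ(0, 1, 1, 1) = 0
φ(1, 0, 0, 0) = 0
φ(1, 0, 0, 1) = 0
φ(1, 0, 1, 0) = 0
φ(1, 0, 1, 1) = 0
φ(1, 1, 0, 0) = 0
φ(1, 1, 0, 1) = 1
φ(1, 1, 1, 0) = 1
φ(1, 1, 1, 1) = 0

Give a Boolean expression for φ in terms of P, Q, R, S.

φ=1 on 2 inputs: (1,1,0,1), (1,1,1,0). Reading each as a conjunction of literals (P·Q·¬R·S, P·Q·R·¬S) and taking the OR gives the canonical DNF.

φ(P, Q, R, S) = (((P · Q) · R') · S) + (((P · Q) · R) · S')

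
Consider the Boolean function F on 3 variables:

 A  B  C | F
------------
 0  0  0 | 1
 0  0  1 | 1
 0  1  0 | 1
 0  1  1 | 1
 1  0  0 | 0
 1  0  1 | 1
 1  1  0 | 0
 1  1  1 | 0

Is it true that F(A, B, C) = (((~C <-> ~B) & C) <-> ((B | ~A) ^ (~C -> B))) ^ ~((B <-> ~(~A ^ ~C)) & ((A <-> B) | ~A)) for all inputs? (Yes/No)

Yes

Test each input against both F and the formula:
  A=0, B=0, C=0: formula gives 1, F = 1 ✓
  A=0, B=0, C=1: formula gives 1, F = 1 ✓
  A=0, B=1, C=0: formula gives 1, F = 1 ✓
  A=0, B=1, C=1: formula gives 1, F = 1 ✓
  A=1, B=0, C=0: formula gives 0, F = 0 ✓
  …and likewise for the remaining 3 rows.
All 8 rows match — the expression computes F exactly.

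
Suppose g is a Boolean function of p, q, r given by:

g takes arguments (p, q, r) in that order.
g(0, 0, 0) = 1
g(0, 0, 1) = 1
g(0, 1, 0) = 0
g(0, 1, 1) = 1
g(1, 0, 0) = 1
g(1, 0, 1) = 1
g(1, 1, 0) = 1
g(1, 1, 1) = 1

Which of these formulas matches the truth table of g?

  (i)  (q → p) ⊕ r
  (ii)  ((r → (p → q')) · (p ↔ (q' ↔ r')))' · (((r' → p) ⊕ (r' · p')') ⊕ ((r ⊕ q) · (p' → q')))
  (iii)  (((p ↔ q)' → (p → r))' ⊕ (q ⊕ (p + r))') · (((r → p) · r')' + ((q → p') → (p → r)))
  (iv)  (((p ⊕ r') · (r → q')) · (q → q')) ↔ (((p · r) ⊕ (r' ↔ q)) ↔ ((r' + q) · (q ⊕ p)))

iv

(i) disagrees with g on (0,0,1) (formula → 0, table → 1); rule it out.
(ii) disagrees with g on (0,0,0) (formula → 0, table → 1); rule it out.
(iii) disagrees with g on (0,0,1) (formula → 0, table → 1); rule it out.
(iv) is the remaining candidate, and it agrees with g on all 8 inputs.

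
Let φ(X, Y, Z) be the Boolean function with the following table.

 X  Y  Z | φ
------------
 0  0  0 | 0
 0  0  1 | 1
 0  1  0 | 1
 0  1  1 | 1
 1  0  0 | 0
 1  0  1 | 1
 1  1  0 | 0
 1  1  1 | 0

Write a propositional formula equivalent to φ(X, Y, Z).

The 1-rows are (0,0,1), (0,1,0), (0,1,1), (1,0,1). Each contributes one minterm — ¬X·¬Y·Z; ¬X·Y·¬Z; ¬X·Y·Z; X·¬Y·Z — and their disjunction is a sum-of-products form of φ.

φ(X, Y, Z) = ((((NOT X AND NOT Y) AND Z) OR ((NOT X AND Y) AND NOT Z)) OR ((NOT X AND Y) AND Z)) OR ((X AND NOT Y) AND Z)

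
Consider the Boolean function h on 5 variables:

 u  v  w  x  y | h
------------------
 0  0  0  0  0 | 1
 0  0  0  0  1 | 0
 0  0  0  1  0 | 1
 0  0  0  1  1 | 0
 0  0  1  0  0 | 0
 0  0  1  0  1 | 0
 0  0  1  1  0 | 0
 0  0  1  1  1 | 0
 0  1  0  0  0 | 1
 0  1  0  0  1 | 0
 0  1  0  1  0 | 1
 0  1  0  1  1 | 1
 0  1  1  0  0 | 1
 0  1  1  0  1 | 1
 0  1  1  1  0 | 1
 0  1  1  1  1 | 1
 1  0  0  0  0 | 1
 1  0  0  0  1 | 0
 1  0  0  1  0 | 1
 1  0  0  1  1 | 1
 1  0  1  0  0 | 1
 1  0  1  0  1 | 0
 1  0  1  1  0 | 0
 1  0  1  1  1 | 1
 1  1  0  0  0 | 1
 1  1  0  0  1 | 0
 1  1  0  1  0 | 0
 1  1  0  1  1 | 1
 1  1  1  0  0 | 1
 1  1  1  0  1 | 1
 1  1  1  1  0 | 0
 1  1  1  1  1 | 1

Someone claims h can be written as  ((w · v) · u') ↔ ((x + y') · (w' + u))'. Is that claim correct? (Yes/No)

No

Evaluate ((w · v) · u') ↔ ((x + y') · (w' + u))' on each row and compare to h:
  u=0, v=0, w=0, x=0, y=0: formula gives 1, h = 1 ✓
  u=0, v=0, w=0, x=0, y=1: formula gives 0, h = 0 ✓
  u=0, v=0, w=0, x=1, y=0: formula gives 1, h = 1 ✓
  u=0, v=0, w=0, x=1, y=1: formula gives 1, but h = 0 ✗
Row (0,0,0,1,1) is a counterexample, so the formula is not equivalent to h.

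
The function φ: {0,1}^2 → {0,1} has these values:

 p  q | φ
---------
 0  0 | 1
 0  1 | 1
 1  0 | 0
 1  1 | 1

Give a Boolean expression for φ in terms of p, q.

This is p → q (false only at 1,0).

φ(p, q) = p → q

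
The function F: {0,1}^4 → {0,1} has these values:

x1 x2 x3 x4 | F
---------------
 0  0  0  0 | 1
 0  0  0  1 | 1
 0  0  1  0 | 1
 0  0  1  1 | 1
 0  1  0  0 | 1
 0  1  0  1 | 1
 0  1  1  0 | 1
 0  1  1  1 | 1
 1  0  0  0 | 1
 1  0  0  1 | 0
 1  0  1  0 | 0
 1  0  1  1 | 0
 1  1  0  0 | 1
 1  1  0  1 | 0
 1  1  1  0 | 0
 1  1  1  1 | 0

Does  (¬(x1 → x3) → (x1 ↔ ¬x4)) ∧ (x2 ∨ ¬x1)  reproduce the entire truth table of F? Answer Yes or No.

Test each input against both F and the formula:
  x1=0, x2=0, x3=0, x4=0: formula gives 1, F = 1 ✓
  x1=0, x2=0, x3=0, x4=1: formula gives 1, F = 1 ✓
  x1=0, x2=0, x3=1, x4=0: formula gives 1, F = 1 ✓
  x1=0, x2=0, x3=1, x4=1: formula gives 1, F = 1 ✓
  …
  x1=1, x2=0, x3=0, x4=0: formula gives 0, but F = 1 ✗
Row (1,0,0,0) is a counterexample, so the formula is not equivalent to F.

No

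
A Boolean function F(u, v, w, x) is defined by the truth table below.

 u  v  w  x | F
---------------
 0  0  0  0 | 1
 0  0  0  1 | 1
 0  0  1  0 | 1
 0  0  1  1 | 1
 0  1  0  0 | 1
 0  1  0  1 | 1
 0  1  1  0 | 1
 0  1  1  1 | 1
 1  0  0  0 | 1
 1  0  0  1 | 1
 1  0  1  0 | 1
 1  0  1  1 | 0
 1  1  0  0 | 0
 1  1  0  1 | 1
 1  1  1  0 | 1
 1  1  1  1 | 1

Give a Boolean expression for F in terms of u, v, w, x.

The 0-rows are (1,0,1,1), (1,1,0,0). Take each as a conjunction (u·¬v·w·x, u·v·¬w·¬x), form their disjunction, and complement — that gives a formula that is 1 everywhere F is.

F(u, v, w, x) = NOT ((((u AND NOT v) AND w) AND x) OR (((u AND v) AND NOT w) AND NOT x))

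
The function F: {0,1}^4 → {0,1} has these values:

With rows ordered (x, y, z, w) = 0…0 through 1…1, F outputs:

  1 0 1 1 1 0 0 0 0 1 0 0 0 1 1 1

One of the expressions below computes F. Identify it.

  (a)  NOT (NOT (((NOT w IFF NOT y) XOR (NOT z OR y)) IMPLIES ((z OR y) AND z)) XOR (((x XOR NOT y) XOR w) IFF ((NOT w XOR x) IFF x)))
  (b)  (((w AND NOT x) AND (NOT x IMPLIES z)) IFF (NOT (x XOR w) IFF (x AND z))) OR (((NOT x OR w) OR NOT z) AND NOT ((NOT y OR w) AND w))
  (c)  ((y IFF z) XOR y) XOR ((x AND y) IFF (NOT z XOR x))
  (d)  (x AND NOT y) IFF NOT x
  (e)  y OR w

(b): at (0,1,1,0) it gives 1, but F = 0 — eliminated.
(c): at (0,0,0,1) it gives 1, but F = 0 — eliminated.
(d): at (0,0,0,0) it gives 0, but F = 1 — eliminated.
(e): at (0,0,0,0) it gives 0, but F = 1 — eliminated.
(a) is the remaining candidate, and it agrees with F on all 16 inputs.

a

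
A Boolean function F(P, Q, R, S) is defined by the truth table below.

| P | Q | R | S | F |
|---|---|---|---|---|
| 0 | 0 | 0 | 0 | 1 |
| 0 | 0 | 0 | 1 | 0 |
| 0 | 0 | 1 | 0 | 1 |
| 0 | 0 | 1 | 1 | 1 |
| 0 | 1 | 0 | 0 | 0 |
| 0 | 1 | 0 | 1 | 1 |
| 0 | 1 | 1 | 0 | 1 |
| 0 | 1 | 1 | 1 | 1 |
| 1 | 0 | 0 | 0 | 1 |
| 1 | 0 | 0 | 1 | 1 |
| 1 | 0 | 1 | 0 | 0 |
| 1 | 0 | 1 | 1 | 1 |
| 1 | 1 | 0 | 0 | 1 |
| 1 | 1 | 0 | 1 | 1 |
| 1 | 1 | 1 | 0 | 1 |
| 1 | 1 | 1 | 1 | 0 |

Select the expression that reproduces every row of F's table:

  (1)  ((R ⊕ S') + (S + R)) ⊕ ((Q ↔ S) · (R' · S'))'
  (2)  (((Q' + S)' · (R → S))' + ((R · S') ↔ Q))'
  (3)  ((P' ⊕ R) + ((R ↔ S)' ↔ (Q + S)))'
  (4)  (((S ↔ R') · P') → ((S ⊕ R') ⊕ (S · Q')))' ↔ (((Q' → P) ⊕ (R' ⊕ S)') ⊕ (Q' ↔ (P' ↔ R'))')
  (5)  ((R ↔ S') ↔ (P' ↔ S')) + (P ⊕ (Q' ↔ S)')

5

(1) disagrees with F on (0,0,1,0) (formula → 0, table → 1); rule it out.
(2) disagrees with F on (0,0,0,0) (formula → 0, table → 1); rule it out.
(3) disagrees with F on (0,0,0,0) (formula → 0, table → 1); rule it out.
(4) disagrees with F on (0,0,1,0) (formula → 0, table → 1); rule it out.
Only (5) survives; checking it on all 16 rows confirms it matches F.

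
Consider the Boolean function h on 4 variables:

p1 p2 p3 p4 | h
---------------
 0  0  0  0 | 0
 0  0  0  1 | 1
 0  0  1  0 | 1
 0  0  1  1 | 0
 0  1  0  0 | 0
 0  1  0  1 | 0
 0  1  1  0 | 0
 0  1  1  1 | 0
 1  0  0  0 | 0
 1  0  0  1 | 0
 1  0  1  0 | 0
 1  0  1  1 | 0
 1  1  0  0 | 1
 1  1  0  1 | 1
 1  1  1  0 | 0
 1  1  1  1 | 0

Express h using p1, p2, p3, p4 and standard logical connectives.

h(p1, p2, p3, p4) = (((((p1' · p2') · p3') · p4) + (((p1' · p2') · p3) · p4')) + (((p1 · p2) · p3') · p4')) + (((p1 · p2) · p3') · p4)

h=1 on 4 inputs: (0,0,0,1), (0,0,1,0), (1,1,0,0), (1,1,0,1). Reading each as a conjunction of literals (¬p1·¬p2·¬p3·p4, ¬p1·¬p2·p3·¬p4, p1·p2·¬p3·¬p4, p1·p2·¬p3·p4) and taking the OR gives the canonical DNF.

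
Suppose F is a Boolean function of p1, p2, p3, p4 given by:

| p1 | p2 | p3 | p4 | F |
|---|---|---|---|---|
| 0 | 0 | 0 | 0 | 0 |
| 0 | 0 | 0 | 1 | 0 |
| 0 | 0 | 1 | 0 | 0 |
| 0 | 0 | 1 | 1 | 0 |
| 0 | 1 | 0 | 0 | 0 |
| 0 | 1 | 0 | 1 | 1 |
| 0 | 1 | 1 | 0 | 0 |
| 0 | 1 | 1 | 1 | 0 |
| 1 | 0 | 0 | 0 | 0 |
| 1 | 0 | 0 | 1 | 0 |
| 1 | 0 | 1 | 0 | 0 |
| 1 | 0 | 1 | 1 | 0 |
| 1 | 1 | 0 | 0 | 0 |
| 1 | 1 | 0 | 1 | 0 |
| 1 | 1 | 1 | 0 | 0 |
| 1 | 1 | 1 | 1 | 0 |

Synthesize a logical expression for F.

Only row (0,1,0,1) gives 1. That row's minterm ¬p1·p2·¬p3·p4 is F directly.

F(p1, p2, p3, p4) = ((not p1 and p2) and not p3) and p4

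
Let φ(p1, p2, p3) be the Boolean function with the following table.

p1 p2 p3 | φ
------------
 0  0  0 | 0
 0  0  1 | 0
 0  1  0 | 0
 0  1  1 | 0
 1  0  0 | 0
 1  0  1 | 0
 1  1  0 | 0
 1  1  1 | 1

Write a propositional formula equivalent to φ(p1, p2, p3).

φ(p1, p2, p3) = (p1 ∧ p2) ∧ p3

The output is 1 only when every input is 1 — the AND of all inputs.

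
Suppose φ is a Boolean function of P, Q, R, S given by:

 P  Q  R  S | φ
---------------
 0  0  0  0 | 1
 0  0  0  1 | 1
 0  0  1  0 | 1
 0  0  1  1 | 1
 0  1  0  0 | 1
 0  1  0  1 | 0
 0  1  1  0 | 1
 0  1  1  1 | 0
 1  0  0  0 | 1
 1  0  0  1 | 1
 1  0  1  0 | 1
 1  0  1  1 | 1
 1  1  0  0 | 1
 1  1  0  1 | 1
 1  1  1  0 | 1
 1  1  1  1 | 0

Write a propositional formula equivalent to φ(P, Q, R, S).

There are just 3 zero rows: (0,1,0,1), (0,1,1,1), (1,1,1,1). Their minterms are ¬P·Q·¬R·S, ¬P·Q·R·S, P·Q·R·S; the OR of those covers precisely the 0-outputs, and negating it yields φ.

φ(P, Q, R, S) = not (((((not P and Q) and not R) and S) or (((not P and Q) and R) and S)) or (((P and Q) and R) and S))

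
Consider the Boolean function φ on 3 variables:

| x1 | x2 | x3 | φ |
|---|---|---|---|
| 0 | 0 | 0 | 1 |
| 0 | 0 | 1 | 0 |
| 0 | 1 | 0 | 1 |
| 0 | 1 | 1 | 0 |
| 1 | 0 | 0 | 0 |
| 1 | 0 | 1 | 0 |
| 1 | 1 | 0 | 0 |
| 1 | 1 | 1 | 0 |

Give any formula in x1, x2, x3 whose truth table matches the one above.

φ(x1, x2, x3) = ((not x1 and not x2) and not x3) or ((not x1 and x2) and not x3)

φ=1 on 2 inputs: (0,0,0), (0,1,0). Reading each as a conjunction of literals (¬x1·¬x2·¬x3, ¬x1·x2·¬x3) and taking the OR gives the canonical DNF.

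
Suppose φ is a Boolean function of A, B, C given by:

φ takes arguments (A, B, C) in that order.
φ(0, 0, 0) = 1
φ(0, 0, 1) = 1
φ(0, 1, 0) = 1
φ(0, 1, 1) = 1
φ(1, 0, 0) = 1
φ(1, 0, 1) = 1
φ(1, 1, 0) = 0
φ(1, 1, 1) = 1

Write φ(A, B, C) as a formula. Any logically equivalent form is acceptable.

φ(A, B, C) = ~((A & B) & ~C)

Only row (1,1,0) gives 0. So φ is 1 everywhere except there — the complement of the minterm A·B·¬C.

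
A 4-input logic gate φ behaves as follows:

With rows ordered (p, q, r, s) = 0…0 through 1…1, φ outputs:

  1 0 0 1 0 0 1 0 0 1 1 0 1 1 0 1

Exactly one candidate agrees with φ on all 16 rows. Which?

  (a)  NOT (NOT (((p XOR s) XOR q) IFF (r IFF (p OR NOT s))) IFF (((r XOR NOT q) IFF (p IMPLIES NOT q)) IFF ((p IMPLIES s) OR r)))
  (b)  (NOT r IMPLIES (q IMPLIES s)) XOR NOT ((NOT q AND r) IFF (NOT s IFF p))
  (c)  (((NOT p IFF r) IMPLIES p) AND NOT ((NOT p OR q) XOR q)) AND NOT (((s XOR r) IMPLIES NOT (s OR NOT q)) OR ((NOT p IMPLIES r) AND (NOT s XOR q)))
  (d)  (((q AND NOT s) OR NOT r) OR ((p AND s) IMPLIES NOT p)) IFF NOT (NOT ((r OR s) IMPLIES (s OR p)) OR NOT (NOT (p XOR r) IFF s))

(a): at (0,0,0,1) it gives 1, but φ = 0 — eliminated.
(c): at (0,0,0,0) it gives 0, but φ = 1 — eliminated.
(d): at (0,0,0,0) it gives 0, but φ = 1 — eliminated.
That leaves (b). Evaluating it on every row reproduces the table of φ exactly.

b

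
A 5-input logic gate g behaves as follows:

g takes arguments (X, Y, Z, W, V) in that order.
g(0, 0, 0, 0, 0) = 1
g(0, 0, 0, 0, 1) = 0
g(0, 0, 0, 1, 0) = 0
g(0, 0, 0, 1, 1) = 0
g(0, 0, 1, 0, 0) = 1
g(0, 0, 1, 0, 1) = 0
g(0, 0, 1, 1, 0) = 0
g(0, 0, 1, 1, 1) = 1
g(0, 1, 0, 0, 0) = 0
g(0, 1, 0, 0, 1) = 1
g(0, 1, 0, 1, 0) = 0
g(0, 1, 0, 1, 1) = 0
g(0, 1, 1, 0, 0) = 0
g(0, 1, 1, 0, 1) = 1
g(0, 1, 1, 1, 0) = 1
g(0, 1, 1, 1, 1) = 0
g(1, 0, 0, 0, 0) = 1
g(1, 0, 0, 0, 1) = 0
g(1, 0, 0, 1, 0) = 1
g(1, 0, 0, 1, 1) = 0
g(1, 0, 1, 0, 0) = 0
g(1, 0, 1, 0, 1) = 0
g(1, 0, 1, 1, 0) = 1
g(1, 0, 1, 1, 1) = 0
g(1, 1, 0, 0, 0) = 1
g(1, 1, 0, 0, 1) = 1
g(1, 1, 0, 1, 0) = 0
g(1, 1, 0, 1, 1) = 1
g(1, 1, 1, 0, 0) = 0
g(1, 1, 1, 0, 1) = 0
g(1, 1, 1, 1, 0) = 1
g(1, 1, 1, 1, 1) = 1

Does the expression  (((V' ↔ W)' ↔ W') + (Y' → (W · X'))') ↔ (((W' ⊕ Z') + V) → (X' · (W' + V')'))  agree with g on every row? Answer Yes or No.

No

Check the formula against g row by row:
  X=0, Y=0, Z=0, W=0, V=0: formula gives 1, g = 1 ✓
  X=0, Y=0, Z=0, W=0, V=1: formula gives 0, g = 0 ✓
  X=0, Y=0, Z=0, W=1, V=0: formula gives 0, g = 0 ✓
  X=0, Y=0, Z=0, W=1, V=1: formula gives 0, g = 0 ✓
  X=0, Y=0, Z=1, W=0, V=0: formula gives 0, but g = 1 ✗
Since they disagree at (0,0,1,0,0), the expression is not a correct formula for g.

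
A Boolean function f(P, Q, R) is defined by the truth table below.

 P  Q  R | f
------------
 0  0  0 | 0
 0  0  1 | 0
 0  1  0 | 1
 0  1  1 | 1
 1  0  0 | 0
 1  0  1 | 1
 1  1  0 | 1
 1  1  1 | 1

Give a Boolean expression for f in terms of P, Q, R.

f(P, Q, R) = ¬((((¬P ∧ ¬Q) ∧ ¬R) ∨ ((¬P ∧ ¬Q) ∧ R)) ∨ ((P ∧ ¬Q) ∧ ¬R))

There are just 3 zero rows: (0,0,0), (0,0,1), (1,0,0). Their minterms are ¬P·¬Q·¬R, ¬P·¬Q·R, P·¬Q·¬R; the OR of those covers precisely the 0-outputs, and negating it yields f.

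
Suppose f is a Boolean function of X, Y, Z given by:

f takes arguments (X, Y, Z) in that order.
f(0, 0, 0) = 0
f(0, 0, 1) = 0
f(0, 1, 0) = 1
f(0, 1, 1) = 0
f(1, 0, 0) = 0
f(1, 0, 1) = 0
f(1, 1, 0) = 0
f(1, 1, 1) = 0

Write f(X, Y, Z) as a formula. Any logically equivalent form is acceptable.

f(X, Y, Z) = (¬X ∧ Y) ∧ ¬Z

Only row (0,1,0) gives 1. That row's minterm ¬X·Y·¬Z is f directly.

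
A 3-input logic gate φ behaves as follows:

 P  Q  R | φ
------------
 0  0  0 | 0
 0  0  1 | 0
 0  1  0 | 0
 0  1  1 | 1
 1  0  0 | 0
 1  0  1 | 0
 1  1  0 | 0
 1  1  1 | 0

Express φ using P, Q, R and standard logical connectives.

φ(P, Q, R) = (P' · Q) · R

Only row (0,1,1) gives 1. That row's minterm ¬P·Q·R is φ directly.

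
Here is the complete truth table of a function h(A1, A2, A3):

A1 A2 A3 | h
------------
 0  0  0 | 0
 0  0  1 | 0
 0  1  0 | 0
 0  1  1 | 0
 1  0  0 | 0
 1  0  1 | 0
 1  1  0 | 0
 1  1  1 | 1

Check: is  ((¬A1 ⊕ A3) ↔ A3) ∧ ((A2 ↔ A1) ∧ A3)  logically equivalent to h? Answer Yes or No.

Check the formula against h row by row:
  A1=0, A2=0, A3=0: formula gives 0, h = 0 ✓
  A1=0, A2=0, A3=1: formula gives 0, h = 0 ✓
  A1=0, A2=1, A3=0: formula gives 0, h = 0 ✓
  A1=0, A2=1, A3=1: formula gives 0, h = 0 ✓
  A1=1, A2=0, A3=0: formula gives 0, h = 0 ✓
  … (the remaining 3 rows also agree.)
No disagreement on any input; they are logically equivalent.

Yes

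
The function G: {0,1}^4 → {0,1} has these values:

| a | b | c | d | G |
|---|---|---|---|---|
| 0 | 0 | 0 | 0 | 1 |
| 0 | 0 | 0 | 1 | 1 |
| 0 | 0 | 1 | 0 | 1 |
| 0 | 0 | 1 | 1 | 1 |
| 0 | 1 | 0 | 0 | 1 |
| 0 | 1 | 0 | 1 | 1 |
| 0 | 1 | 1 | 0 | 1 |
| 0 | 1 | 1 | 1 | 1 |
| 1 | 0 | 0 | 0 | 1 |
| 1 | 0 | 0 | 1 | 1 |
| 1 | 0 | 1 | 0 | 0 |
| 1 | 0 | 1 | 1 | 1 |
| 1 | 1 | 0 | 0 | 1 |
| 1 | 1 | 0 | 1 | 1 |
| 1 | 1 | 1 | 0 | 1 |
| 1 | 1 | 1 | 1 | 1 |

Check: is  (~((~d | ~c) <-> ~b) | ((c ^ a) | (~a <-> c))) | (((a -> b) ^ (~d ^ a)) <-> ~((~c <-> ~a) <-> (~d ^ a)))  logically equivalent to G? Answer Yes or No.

Yes

Test each input against both G and the formula:
  a=0, b=0, c=0, d=0: formula gives 1, G = 1 ✓
  a=0, b=0, c=0, d=1: formula gives 1, G = 1 ✓
  a=0, b=0, c=1, d=0: formula gives 1, G = 1 ✓
  a=0, b=0, c=1, d=1: formula gives 1, G = 1 ✓
  …and likewise for the remaining 12 rows.
All 16 rows match — the expression computes G exactly.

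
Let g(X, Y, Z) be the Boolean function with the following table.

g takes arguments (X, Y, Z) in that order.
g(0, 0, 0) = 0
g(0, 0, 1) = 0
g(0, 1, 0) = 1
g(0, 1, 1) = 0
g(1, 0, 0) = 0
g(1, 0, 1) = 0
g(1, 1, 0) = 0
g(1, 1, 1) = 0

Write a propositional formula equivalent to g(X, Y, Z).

g(X, Y, Z) = (~X & Y) & ~Z

g is 1 on exactly one input, (0,1,0), whose minterm is ¬X·Y·¬Z. So g is just that conjunction.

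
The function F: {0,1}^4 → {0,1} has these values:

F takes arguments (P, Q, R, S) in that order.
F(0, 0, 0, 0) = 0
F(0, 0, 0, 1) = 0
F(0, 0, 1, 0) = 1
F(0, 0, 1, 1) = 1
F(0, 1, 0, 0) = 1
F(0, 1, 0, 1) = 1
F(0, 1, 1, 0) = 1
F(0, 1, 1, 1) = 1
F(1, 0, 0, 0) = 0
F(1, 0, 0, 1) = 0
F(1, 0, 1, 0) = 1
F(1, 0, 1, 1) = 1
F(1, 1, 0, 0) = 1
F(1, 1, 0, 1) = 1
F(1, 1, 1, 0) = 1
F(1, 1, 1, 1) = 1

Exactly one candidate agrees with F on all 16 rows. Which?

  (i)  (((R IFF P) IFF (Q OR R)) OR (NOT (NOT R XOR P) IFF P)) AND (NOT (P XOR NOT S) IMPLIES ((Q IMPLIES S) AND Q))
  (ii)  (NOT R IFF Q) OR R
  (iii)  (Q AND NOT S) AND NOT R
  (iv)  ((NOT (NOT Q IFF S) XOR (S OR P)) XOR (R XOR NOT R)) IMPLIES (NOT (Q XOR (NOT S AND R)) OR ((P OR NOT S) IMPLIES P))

(i) disagrees with F on (0,0,0,0) (formula → 1, table → 0); rule it out.
(iii) disagrees with F on (0,0,1,0) (formula → 0, table → 1); rule it out.
(iv) disagrees with F on (0,0,0,0) (formula → 1, table → 0); rule it out.
Only (ii) survives; checking it on all 16 rows confirms it matches F.

ii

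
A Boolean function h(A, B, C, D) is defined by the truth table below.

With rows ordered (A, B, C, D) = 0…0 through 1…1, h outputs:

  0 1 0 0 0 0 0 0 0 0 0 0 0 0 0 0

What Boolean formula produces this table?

h is 1 on exactly one input, (0,0,0,1), whose minterm is ¬A·¬B·¬C·D. So h is just that conjunction.

h(A, B, C, D) = ((~A & ~B) & ~C) & D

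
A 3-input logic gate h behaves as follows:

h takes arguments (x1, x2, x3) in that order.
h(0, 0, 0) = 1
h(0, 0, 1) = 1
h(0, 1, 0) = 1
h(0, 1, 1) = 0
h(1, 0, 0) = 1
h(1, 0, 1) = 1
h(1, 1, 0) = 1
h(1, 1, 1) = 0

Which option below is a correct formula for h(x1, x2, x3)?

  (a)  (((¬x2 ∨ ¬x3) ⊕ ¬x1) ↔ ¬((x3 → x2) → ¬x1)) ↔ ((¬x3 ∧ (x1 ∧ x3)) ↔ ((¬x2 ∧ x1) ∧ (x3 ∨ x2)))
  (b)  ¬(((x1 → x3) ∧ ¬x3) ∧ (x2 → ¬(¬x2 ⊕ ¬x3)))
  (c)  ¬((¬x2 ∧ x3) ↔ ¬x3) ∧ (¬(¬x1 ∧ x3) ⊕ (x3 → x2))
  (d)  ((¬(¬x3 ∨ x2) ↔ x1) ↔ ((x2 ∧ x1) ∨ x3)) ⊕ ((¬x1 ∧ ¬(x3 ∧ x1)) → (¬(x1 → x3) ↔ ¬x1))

(b) fails at (0,0,0): the formula yields 0, h is 1.
(c) fails at (0,0,0): the formula yields 0, h is 1.
(d) fails at (0,0,0): the formula yields 0, h is 1.
Only (a) survives; checking it on all 8 rows confirms it matches h.

a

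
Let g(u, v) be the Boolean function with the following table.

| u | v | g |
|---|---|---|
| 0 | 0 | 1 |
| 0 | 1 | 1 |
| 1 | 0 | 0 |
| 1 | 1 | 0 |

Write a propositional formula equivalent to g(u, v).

The 1-rows are (0,0), (0,1). Each contributes one minterm — ¬u·¬v; ¬u·v — and their disjunction is a sum-of-products form of g.

g(u, v) = (~u & ~v) | (~u & v)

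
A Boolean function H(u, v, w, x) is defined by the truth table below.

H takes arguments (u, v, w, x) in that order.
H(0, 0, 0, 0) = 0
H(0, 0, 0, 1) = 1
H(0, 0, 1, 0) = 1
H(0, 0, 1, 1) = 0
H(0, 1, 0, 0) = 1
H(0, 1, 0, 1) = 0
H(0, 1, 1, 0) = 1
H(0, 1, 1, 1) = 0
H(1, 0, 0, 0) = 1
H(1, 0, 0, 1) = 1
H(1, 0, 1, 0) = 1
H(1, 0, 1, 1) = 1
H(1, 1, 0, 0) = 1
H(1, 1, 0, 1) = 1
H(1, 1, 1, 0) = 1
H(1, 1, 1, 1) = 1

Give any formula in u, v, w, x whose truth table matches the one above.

H(u, v, w, x) = ~((((((~u & ~v) & ~w) & ~x) | (((~u & ~v) & w) & x)) | (((~u & v) & ~w) & x)) | (((~u & v) & w) & x))

There are just 4 zero rows: (0,0,0,0), (0,0,1,1), (0,1,0,1), (0,1,1,1). Their minterms are ¬u·¬v·¬w·¬x, ¬u·¬v·w·x, ¬u·v·¬w·x, ¬u·v·w·x; the OR of those covers precisely the 0-outputs, and negating it yields H.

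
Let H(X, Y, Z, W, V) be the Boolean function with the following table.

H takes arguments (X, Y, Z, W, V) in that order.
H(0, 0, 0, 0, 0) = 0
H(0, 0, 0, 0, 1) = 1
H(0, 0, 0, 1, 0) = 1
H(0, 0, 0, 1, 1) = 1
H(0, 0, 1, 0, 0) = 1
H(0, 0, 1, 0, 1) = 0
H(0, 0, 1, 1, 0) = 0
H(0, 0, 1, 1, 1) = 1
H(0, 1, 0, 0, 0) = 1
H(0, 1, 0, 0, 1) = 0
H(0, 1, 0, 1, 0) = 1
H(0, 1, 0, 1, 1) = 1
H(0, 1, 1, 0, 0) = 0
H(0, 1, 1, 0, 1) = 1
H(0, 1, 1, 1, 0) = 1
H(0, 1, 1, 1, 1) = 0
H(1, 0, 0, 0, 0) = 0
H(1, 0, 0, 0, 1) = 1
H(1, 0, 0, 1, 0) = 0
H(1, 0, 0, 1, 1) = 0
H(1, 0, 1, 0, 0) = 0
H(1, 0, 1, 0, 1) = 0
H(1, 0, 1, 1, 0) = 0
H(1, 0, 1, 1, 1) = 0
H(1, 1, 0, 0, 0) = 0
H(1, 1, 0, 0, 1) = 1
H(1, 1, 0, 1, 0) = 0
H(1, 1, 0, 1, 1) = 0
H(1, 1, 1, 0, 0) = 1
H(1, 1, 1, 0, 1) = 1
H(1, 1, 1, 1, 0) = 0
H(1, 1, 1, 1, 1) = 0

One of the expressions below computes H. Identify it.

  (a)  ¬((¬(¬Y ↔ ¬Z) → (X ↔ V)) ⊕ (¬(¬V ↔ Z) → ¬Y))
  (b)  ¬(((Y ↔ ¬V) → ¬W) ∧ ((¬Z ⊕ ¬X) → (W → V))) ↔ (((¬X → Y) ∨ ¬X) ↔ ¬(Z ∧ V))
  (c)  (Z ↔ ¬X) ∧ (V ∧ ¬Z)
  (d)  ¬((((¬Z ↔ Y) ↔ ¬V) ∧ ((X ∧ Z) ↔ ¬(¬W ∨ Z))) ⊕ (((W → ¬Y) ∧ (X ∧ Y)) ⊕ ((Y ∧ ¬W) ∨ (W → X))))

d

(a) fails at (0,0,0,0,0): the formula yields 1, H is 0.
(b) fails at (0,0,0,0,1): the formula yields 0, H is 1.
(c) fails at (0,0,0,0,1): the formula yields 0, H is 1.
(d) is the remaining candidate, and it agrees with H on all 32 inputs.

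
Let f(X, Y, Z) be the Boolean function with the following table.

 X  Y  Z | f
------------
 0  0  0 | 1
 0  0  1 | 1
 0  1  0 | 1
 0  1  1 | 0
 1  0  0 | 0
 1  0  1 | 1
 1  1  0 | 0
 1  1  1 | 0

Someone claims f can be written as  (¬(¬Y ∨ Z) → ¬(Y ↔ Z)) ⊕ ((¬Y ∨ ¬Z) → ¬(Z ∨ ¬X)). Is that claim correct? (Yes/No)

Test each input against both f and the formula:
  X=0, Y=0, Z=0: formula gives 1, f = 1 ✓
  X=0, Y=0, Z=1: formula gives 1, f = 1 ✓
  X=0, Y=1, Z=0: formula gives 1, f = 1 ✓
  X=0, Y=1, Z=1: formula gives 0, f = 0 ✓
  X=1, Y=0, Z=0: formula gives 0, f = 0 ✓
  … (the remaining 3 rows also agree.)
No disagreement on any input; they are logically equivalent.

Yes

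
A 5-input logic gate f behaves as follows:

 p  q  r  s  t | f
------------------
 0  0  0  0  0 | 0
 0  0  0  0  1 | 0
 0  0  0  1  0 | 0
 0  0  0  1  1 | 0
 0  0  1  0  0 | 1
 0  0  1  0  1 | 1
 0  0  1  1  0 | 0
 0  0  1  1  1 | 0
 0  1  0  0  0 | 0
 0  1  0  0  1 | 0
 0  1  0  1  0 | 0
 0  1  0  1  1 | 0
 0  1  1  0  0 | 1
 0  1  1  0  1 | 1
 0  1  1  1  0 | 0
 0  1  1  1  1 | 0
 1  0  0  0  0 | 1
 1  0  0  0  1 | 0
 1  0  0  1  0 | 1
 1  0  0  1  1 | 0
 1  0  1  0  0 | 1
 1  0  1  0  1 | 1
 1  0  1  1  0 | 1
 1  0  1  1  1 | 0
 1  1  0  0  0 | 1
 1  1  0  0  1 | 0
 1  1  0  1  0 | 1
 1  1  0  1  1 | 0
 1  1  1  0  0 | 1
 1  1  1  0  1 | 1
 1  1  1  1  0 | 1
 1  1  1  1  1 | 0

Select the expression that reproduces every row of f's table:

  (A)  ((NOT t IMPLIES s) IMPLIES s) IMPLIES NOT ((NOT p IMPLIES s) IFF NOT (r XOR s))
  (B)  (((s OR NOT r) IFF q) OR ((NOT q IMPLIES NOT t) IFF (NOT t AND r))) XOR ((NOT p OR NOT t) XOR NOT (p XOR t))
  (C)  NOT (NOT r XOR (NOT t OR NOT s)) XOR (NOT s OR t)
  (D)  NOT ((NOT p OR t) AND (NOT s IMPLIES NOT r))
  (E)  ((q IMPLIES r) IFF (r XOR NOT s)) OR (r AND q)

D

(A): at (0,0,0,0,0) it gives 1, but f = 0 — eliminated.
(B): at (0,0,1,0,1) it gives 0, but f = 1 — eliminated.
(C): at (0,0,0,1,0) it gives 1, but f = 0 — eliminated.
(E): at (0,0,0,0,0) it gives 1, but f = 0 — eliminated.
That leaves (D). Evaluating it on every row reproduces the table of f exactly.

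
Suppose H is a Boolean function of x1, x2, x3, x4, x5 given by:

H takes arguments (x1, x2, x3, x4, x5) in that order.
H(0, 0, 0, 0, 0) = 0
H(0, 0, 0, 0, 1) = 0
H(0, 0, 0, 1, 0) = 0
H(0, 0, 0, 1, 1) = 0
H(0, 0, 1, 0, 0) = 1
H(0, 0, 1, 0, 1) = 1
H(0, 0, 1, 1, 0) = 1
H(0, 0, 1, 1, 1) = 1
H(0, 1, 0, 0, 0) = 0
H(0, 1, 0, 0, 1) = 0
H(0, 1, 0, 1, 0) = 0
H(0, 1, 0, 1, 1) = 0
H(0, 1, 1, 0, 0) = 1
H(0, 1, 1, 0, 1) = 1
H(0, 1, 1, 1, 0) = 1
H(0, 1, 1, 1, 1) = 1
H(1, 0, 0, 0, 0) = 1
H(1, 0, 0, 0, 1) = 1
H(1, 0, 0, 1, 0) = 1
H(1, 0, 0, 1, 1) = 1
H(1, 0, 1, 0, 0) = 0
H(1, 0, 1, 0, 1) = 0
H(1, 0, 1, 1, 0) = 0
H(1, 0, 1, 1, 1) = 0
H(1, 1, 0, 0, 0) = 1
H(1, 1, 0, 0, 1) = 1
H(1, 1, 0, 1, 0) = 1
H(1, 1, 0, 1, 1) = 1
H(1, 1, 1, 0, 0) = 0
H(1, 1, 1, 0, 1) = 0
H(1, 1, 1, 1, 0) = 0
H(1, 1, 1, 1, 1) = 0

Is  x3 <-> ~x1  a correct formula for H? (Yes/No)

Yes

Check the formula against H row by row:
  x1=0, x2=0, x3=0, x4=0, x5=0: formula gives 0, H = 0 ✓
  x1=0, x2=0, x3=0, x4=0, x5=1: formula gives 0, H = 0 ✓
  x1=0, x2=0, x3=0, x4=1, x5=0: formula gives 0, H = 0 ✓
  x1=0, x2=0, x3=0, x4=1, x5=1: formula gives 0, H = 0 ✓
  … (the remaining 28 rows also agree.)
All 32 rows match — the expression computes H exactly.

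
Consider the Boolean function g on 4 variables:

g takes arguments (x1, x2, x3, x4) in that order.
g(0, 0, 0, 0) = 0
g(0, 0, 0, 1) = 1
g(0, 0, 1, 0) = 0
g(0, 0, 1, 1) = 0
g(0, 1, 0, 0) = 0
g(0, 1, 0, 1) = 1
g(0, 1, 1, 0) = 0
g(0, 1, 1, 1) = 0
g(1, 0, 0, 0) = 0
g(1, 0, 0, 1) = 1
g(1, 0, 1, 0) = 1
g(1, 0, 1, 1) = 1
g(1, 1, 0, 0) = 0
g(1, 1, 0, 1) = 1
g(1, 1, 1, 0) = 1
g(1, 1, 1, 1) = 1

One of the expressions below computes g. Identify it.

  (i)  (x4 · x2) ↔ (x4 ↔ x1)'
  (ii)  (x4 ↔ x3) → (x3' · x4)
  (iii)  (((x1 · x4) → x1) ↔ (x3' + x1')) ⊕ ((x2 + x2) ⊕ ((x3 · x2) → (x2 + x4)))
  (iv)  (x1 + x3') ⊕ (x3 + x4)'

(i) disagrees with g on (0,0,0,0) (formula → 1, table → 0); rule it out.
(ii) disagrees with g on (0,0,1,0) (formula → 1, table → 0); rule it out.
(iii) disagrees with g on (0,0,0,1) (formula → 0, table → 1); rule it out.
Only (iv) survives; checking it on all 16 rows confirms it matches g.

iv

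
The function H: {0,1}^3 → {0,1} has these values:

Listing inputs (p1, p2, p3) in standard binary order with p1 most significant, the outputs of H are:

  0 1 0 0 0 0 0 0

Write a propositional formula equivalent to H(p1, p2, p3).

H(p1, p2, p3) = (p1' · p2') · p3

H is 1 on exactly one input, (0,0,1), whose minterm is ¬p1·¬p2·p3. So H is just that conjunction.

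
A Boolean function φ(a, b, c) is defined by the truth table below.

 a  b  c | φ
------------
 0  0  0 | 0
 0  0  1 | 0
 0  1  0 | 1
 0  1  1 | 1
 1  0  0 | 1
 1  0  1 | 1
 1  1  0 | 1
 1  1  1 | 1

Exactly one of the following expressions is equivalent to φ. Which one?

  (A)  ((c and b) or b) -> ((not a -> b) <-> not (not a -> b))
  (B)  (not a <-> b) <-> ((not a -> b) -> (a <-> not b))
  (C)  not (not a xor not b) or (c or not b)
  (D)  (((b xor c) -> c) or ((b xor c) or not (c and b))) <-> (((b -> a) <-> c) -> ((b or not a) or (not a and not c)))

B

(A): at (0,0,0) it gives 1, but φ = 0 — eliminated.
(C): at (0,0,0) it gives 1, but φ = 0 — eliminated.
(D): at (0,0,0) it gives 1, but φ = 0 — eliminated.
That leaves (B). Evaluating it on every row reproduces the table of φ exactly.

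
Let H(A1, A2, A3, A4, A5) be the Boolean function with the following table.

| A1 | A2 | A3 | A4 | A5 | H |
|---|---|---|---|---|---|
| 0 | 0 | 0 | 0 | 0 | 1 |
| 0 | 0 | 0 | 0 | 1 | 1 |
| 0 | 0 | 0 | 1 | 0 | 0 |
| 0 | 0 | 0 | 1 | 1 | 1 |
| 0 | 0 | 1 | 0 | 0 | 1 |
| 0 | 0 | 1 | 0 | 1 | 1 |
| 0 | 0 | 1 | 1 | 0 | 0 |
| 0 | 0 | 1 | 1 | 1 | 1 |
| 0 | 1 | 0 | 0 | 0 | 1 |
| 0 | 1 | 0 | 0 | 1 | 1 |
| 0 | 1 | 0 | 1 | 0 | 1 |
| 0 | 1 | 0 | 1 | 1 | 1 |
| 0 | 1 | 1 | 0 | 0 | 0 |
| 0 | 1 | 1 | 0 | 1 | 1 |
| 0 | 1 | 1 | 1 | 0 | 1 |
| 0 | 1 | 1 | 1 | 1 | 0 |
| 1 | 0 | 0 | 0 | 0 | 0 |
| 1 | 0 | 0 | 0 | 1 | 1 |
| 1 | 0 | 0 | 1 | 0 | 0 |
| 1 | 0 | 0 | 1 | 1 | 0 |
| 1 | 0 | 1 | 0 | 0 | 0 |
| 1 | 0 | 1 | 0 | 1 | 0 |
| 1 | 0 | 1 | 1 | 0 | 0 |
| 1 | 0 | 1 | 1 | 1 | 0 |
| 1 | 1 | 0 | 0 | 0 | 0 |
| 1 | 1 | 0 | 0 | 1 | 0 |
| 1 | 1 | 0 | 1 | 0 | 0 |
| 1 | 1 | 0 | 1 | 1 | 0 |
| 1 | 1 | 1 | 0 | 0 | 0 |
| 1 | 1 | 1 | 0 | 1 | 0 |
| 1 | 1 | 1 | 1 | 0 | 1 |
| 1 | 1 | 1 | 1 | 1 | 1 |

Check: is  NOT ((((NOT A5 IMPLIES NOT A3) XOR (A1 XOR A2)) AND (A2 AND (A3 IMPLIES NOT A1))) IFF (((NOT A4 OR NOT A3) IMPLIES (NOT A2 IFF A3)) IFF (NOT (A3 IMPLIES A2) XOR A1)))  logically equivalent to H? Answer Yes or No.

Test each input against both H and the formula:
  A1=0, A2=0, A3=0, A4=0, A5=0: formula gives 1, H = 1 ✓
  A1=0, A2=0, A3=0, A4=0, A5=1: formula gives 1, H = 1 ✓
  A1=0, A2=0, A3=0, A4=1, A5=0: formula gives 1, but H = 0 ✗
Row (0,0,0,1,0) is a counterexample, so the formula is not equivalent to H.

No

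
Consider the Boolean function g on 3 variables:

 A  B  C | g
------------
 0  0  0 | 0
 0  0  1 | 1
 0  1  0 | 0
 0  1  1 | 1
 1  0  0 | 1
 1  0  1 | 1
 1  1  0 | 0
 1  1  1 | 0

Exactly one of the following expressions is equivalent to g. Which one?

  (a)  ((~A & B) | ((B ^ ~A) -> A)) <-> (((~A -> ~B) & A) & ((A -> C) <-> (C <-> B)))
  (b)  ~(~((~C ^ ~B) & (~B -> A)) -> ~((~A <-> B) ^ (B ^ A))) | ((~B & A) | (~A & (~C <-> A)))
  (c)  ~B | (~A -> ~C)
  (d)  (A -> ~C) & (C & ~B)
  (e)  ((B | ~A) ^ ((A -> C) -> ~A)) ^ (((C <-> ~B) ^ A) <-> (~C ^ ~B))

b

(a) disagrees with g on (0,0,0) (formula → 1, table → 0); rule it out.
(c) disagrees with g on (0,0,0) (formula → 1, table → 0); rule it out.
(d) disagrees with g on (0,1,1) (formula → 0, table → 1); rule it out.
(e) disagrees with g on (0,0,0) (formula → 1, table → 0); rule it out.
(b) is the remaining candidate, and it agrees with g on all 8 inputs.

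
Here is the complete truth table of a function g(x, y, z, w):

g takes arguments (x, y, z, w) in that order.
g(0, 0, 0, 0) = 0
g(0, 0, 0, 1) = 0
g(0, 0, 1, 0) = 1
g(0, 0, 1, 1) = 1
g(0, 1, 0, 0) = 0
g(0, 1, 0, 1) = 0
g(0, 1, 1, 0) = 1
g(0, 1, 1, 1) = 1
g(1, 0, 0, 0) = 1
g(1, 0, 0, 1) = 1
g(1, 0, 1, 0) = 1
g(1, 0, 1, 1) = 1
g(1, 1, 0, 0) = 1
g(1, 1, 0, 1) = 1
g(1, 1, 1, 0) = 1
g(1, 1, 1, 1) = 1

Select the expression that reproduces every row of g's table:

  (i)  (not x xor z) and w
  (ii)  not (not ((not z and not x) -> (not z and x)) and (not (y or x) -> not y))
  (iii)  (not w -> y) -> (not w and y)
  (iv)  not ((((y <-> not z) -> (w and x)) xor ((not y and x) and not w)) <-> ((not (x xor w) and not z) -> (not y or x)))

ii

(i) disagrees with g on (0,0,0,1) (formula → 1, table → 0); rule it out.
(iii) disagrees with g on (0,0,0,0) (formula → 1, table → 0); rule it out.
(iv) disagrees with g on (0,1,0,1) (formula → 1, table → 0); rule it out.
Only (ii) survives; checking it on all 16 rows confirms it matches g.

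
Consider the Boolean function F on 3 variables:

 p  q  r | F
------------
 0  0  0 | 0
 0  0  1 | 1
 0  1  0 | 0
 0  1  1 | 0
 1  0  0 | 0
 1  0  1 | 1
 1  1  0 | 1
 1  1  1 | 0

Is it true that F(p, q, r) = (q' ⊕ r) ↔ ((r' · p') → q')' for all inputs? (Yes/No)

Evaluate (q' ⊕ r) ↔ ((r' · p') → q')' on each row and compare to F:
  p=0, q=0, r=0: formula gives 0, F = 0 ✓
  p=0, q=0, r=1: formula gives 1, F = 1 ✓
  p=0, q=1, r=0: formula gives 0, F = 0 ✓
  p=0, q=1, r=1: formula gives 0, F = 0 ✓
  p=1, q=0, r=0: formula gives 0, F = 0 ✓
  …and likewise for the remaining 3 rows.
Every row agrees, so the formula is equivalent.

Yes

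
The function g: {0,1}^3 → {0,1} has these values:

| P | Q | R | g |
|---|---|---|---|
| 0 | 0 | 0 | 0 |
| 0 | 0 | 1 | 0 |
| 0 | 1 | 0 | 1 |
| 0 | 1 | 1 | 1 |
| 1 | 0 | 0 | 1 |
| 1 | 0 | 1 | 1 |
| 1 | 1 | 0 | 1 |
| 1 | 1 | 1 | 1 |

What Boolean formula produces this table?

g(P, Q, R) = (((P' · Q') · R') + ((P' · Q') · R))'

There are just 2 zero rows: (0,0,0), (0,0,1). Their minterms are ¬P·¬Q·¬R, ¬P·¬Q·R; the OR of those covers precisely the 0-outputs, and negating it yields g.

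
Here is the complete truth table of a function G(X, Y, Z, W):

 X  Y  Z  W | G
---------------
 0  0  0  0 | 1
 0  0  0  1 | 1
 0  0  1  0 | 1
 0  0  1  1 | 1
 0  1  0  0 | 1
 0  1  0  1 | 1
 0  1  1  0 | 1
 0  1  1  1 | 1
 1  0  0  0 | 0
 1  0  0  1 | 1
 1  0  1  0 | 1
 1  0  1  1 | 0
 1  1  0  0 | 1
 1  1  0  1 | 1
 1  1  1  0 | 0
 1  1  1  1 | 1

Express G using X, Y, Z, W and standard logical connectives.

The 0-rows are (1,0,0,0), (1,0,1,1), (1,1,1,0). Take each as a conjunction (X·¬Y·¬Z·¬W, X·¬Y·Z·W, X·Y·Z·¬W), form their disjunction, and complement — that gives a formula that is 1 everywhere G is.

G(X, Y, Z, W) = ~(((((X & ~Y) & ~Z) & ~W) | (((X & ~Y) & Z) & W)) | (((X & Y) & Z) & ~W))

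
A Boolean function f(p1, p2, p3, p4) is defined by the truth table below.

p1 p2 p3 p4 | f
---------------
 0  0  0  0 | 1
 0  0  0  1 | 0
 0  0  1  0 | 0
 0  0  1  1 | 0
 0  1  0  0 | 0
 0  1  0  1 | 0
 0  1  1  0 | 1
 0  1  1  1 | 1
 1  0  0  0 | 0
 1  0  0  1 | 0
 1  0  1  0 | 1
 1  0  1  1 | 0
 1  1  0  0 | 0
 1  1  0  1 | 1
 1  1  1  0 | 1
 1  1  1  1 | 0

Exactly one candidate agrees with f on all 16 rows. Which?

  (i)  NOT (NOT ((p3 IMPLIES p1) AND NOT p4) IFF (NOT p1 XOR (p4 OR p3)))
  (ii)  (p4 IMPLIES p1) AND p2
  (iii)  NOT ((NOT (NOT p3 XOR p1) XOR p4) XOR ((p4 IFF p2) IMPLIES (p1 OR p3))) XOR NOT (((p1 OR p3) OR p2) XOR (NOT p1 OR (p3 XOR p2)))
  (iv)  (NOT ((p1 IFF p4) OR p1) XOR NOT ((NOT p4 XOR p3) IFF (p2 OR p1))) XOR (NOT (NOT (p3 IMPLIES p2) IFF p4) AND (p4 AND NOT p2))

(i) fails at (0,0,0,1): the formula yields 1, f is 0.
(ii) fails at (0,0,0,0): the formula yields 0, f is 1.
(iii) fails at (0,0,0,1): the formula yields 1, f is 0.
Only (iv) survives; checking it on all 16 rows confirms it matches f.

iv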